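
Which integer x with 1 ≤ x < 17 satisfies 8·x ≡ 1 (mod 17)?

8·15 = 120 = 7·17 + 1, so 8⁻¹ ≡ 15 (mod 17).

15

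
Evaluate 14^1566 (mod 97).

79

By repeated squaring mod 97: 14^1≡14, 14^2≡2, 14^4≡4, 14^8≡16, 14^16≡62, 14^32≡61, 14^64≡35, 14^128≡61, 14^256≡35, 14^512≡61, 14^1024≡35.
Since 1566 = 2 + 4 + 8 + 16 + 512 + 1024 in binary, 14^1566 ≡ 2·4·16·62·61·35 ≡ 79 (mod 97).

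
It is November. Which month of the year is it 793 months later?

December

793 mod 12 = 1 (since 66·12 = 792).
November + 1 month → December.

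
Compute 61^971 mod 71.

Successive squares of 61 mod 71: 61^1≡61, 61^2≡29, 61^4≡60, 61^8≡50, 61^16≡15, 61^32≡12, 61^64≡2, 61^128≡4, 61^256≡16, 61^512≡43.
971 = 1 + 2 + 8 + 64 + 128 + 256 + 512, so 61^971 ≡ 61·29·50·2·4·16·43 ≡ 47 (mod 71).

47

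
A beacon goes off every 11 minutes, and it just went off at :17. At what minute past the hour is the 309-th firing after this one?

309·11 = 3399.
3399 − 56·60 = 39, so 3399 ≡ 39 (mod 60).
(17 + 39) mod 60 = 56.

56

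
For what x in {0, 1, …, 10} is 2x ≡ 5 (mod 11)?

8

2⁻¹ ≡ 6 (mod 11) because 2·6 = 12 = 1·11 + 1.
Multiplying both sides by 6: x ≡ 6·5 = 30 ≡ 8 (mod 11).
Check: 2·8 = 16 = 1·11 + 5.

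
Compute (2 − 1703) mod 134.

41

Dividing 1703 by 134 gives quotient 12 and remainder 95.
(2 − 95) mod 134 = 41.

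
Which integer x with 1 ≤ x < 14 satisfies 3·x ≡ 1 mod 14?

5

14 = 4·3 + 2
3 = 1·2 + 1
2 = 2·1 + 0
Back-substituting gives 3·5 ≡ 1 (mod 14).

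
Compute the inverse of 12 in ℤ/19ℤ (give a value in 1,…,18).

8

19 = 1·12 + 7
12 = 1·7 + 5
7 = 1·5 + 2
5 = 2·2 + 1
2 = 2·1 + 0
Back-substituting gives 12·8 ≡ 1 (mod 19).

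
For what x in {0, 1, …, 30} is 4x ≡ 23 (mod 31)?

29

The inverse of 4 mod 31 is 8 (since 4·8 = 32 ≡ 1).
So x ≡ 8·23 = 184 ≡ 29 (mod 31).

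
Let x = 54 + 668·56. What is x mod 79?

16

668·56 = 37408.
37408 = 473·79 + 41, so 37408 mod 79 = 41.
(54 + 41) mod 79 = 16.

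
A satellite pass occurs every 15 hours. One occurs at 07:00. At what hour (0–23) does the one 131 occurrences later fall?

4

131·15 = 1965.
1965 = 81·24 + 21, so 1965 mod 24 = 21.
(7 + 21) mod 24 = 4.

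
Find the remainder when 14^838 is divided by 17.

15

Square-and-reduce mod 17: 14^1≡14, 14^2≡9, 14^4≡13, 14^8≡16, 14^16≡1, 14^32≡1, 14^64≡1, 14^128≡1, 14^256≡1, 14^512≡1.
838 = 2 + 4 + 64 + 256 + 512, so 14^838 ≡ 9·13·1·1·1 ≡ 15 (mod 17).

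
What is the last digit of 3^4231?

The units digit of 3^n cycles with period 4: 3, 9, 7, 1, …
4231 mod 4 = 3, so the last digit matches 3^3 = 7.

7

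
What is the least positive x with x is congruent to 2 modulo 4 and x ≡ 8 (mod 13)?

34

Since 13·1 ≡ 1 (mod 4), take x = 8 + 13·((2−8)·1 mod 4) = 8 + 13·2 = 34.
Check: 34 mod 4 = 2, 34 mod 13 = 8.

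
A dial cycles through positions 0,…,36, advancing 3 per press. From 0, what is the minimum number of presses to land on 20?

19

3⁻¹ ≡ 25 (mod 37) because 3·25 = 75 = 2·37 + 1.
Multiplying both sides by 25: x ≡ 25·20 = 500 ≡ 19 (mod 37).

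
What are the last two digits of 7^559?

By repeated squaring mod 100: 7^1≡7, 7^2≡49, 7^4≡1, 7^8≡1, 7^16≡1, 7^32≡1, 7^64≡1, 7^128≡1, 7^256≡1, 7^512≡1.
559 = 1 + 2 + 4 + 8 + 32 + 512, so 7^559 ≡ 7·49·1·1·1·1 ≡ 43 (mod 100).

43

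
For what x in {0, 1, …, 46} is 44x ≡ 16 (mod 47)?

26

44⁻¹ ≡ 31 (mod 47) because 44·31 = 1364 = 29·47 + 1.
Multiplying both sides by 31: x ≡ 31·16 = 496 ≡ 26 (mod 47).
Check: 44·26 = 1144 = 24·47 + 16.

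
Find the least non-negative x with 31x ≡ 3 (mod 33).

15

31⁻¹ ≡ 16 (mod 33) because 31·16 = 496 = 15·33 + 1.
So x ≡ 16·3 = 48 ≡ 15 (mod 33).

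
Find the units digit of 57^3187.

3

Powers of 7 mod 10 repeat with period 4: 7, 9, 3, 1.
3187 mod 4 = 3, so the last digit matches 7^3 = 3.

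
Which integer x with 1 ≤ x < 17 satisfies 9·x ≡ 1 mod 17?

2

9·2 = 18 = 1·17 + 1, so 9⁻¹ ≡ 2 (mod 17).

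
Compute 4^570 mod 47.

Successive squares of 4 mod 47: 4^1≡4, 4^2≡16, 4^4≡21, 4^8≡18, 4^16≡42, 4^32≡25, 4^64≡14, 4^128≡8, 4^256≡17, 4^512≡7.
570 = 2 + 8 + 16 + 32 + 512, so 4^570 ≡ 16·18·42·25·7 ≡ 14 (mod 47).

14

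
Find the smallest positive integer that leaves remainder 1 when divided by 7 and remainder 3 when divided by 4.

15

x ≡ 3 (mod 4) gives x ∈ {3, 7, 11, 15}.
The first of these with x mod 7 = 1 is 15.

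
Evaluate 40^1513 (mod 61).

By repeated squaring mod 61: 40^1≡40, 40^2≡14, 40^4≡13, 40^8≡47, 40^16≡13, 40^32≡47, 40^64≡13, 40^128≡47, 40^256≡13, 40^512≡47, 40^1024≡13.
1513 = 1 + 8 + 32 + 64 + 128 + 256 + 1024, so 40^1513 ≡ 40·47·47·13·47·13·13 ≡ 40 (mod 61).

40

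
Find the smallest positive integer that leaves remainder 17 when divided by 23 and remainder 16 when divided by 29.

x ≡ 17 (mod 23) gives x ∈ {17, 40, 63, 86, 109, 132}.
The first of these with x mod 29 = 16 is 132.

132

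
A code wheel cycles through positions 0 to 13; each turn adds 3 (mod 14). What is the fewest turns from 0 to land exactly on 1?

3·5 = 15 = 1·14 + 1, so 3⁻¹ ≡ 5 (mod 14).

5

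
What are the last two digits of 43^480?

01

By repeated squaring mod 100: 43^1≡43, 43^2≡49, 43^4≡1, 43^8≡1, 43^16≡1, 43^32≡1, 43^64≡1, 43^128≡1, 43^256≡1.
Since 480 = 32 + 64 + 128 + 256 in binary, 43^480 ≡ 1·1·1·1 ≡ 1 (mod 100).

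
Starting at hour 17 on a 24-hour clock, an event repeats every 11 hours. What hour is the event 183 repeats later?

14

183·11 = 2013.
2013 mod 24 = 21 (since 83·24 = 1992).
(17 + 21) mod 24 = 14.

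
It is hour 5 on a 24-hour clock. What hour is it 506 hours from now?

506 − 21·24 = 2, so 506 ≡ 2 (mod 24).
(5 + 2) mod 24 = 7.

7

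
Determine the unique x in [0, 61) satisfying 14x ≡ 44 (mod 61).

14⁻¹ ≡ 48 (mod 61) because 14·48 = 672 = 11·61 + 1.
Multiplying both sides by 48: x ≡ 48·44 = 2112 ≡ 38 (mod 61).

38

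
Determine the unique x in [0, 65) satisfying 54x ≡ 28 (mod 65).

The inverse of 54 mod 65 is 59 (since 54·59 = 3186 ≡ 1).
So x ≡ 59·28 = 1652 ≡ 27 (mod 65).

27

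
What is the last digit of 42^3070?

The units digit of 42^n cycles with period 4: 2, 4, 8, 6, …
3070 mod 4 = 2, so the last digit matches 2^2 = 4.

4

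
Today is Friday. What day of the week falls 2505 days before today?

Saturday

2505 − 357·7 = 6, so 2505 ≡ 6 (mod 7).
Friday − 6 days → Saturday.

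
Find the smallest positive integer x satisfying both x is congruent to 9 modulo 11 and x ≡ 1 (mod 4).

9

x ≡ 1 (mod 4) gives x ∈ {1, 5, 9}.
The first of these with x mod 11 = 9 is 9.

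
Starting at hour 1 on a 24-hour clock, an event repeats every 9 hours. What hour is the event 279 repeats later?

16

279·9 = 2511.
Dividing 2511 by 24 gives quotient 104 and remainder 15.
(1 + 15) mod 24 = 16.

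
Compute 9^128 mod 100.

21

By repeated squaring mod 100: 9^1≡9, 9^2≡81, 9^4≡61, 9^8≡21, 9^16≡41, 9^32≡81, 9^64≡61, 9^128≡21.
Since 128 = 128 in binary, 9^128 ≡ 21 ≡ 21 (mod 100).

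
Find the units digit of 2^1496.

6

The units digit of 2^n cycles with period 4: 2, 4, 8, 6, …
1496 leaves remainder 0 on division by 4, so 2^1496 ends in 6.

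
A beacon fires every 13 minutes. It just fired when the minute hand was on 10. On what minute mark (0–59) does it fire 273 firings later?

273·13 = 3549.
3549 − 59·60 = 9, so 3549 ≡ 9 (mod 60).
(10 + 9) mod 60 = 19.

19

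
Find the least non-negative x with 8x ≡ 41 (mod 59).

42

8⁻¹ ≡ 37 (mod 59) because 8·37 = 296 = 5·59 + 1.
Multiplying both sides by 37: x ≡ 37·41 = 1517 ≡ 42 (mod 59).
Check: 8·42 = 336 = 5·59 + 41.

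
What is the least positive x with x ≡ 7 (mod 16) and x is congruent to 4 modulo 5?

x ≡ 4 (mod 5) gives x ∈ {4, 9, 14, 19, 24, 29, 34, 39}.
The first of these with x mod 16 = 7 is 39.

39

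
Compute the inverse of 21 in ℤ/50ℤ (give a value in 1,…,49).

21·31 = 651 = 13·50 + 1, so 21⁻¹ ≡ 31 (mod 50).

31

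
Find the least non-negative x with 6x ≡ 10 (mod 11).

6⁻¹ ≡ 2 (mod 11) because 6·2 = 12 = 1·11 + 1.
So x ≡ 2·10 = 20 ≡ 9 (mod 11).
Check: 6·9 = 54 = 4·11 + 10.

9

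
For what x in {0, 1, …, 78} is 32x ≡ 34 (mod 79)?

6

32⁻¹ ≡ 42 (mod 79) because 32·42 = 1344 = 17·79 + 1.
So x ≡ 42·34 = 1428 ≡ 6 (mod 79).
Check: 32·6 = 192 = 2·79 + 34.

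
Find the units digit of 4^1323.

The units digit of 4^n cycles with period 2: 4, 6, …
1323 leaves remainder 1 on division by 2, so 4^1323 ends in 4.

4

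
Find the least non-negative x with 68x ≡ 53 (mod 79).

67

The inverse of 68 mod 79 is 43 (since 68·43 = 2924 ≡ 1).
Multiplying both sides by 43: x ≡ 43·53 = 2279 ≡ 67 (mod 79).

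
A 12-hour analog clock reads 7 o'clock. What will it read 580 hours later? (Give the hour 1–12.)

11

580 = 48·12 + 4, so 580 mod 12 = 4.
7 + 4 → 11 on a 12-hour dial.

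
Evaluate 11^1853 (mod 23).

By repeated squaring mod 23: 11^1≡11, 11^2≡6, 11^4≡13, 11^8≡8, 11^16≡18, 11^32≡2, 11^64≡4, 11^128≡16, 11^256≡3, 11^512≡9, 11^1024≡12.
Since 1853 = 1 + 4 + 8 + 16 + 32 + 256 + 512 + 1024 in binary, 11^1853 ≡ 11·13·8·18·2·3·9·12 ≡ 5 (mod 23).

5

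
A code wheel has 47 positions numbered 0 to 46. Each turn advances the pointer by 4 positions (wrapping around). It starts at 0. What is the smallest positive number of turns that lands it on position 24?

6

The inverse of 4 mod 47 is 12 (since 4·12 = 48 ≡ 1).
Multiplying both sides by 12: x ≡ 12·24 = 288 ≡ 6 (mod 47).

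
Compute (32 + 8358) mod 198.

74

8358 = 42·198 + 42, so 8358 mod 198 = 42.
(32 + 42) mod 198 = 74.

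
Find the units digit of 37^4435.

Powers of 7 mod 10 repeat with period 4: 7, 9, 3, 1.
4435 leaves remainder 3 on division by 4, so 37^4435 ends in 3.

3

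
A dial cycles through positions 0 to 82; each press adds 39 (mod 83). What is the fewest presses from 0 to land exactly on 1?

66

39·66 = 2574 = 31·83 + 1, so 39⁻¹ ≡ 66 (mod 83).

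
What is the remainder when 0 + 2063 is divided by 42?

5

2063 − 49·42 = 5, so 2063 ≡ 5 (mod 42).
(0 + 5) mod 42 = 5.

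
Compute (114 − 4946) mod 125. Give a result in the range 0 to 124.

4946 − 39·125 = 71, so 4946 ≡ 71 (mod 125).
(114 − 71) mod 125 = 43.

43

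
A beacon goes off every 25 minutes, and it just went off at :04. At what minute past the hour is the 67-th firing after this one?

67·25 = 1675.
1675 = 27·60 + 55, so 1675 mod 60 = 55.
(4 + 55) mod 60 = 59.

59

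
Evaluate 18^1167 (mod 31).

Successive squares of 18 mod 31: 18^1≡18, 18^2≡14, 18^4≡10, 18^8≡7, 18^16≡18, 18^32≡14, 18^64≡10, 18^128≡7, 18^256≡18, 18^512≡14, 18^1024≡10.
Since 1167 = 1 + 2 + 4 + 8 + 128 + 1024 in binary, 18^1167 ≡ 18·14·10·7·7·10 ≡ 8 (mod 31).

8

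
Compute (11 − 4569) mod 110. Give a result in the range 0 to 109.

4569 mod 110 = 59 (since 41·110 = 4510).
(11 − 59) mod 110 = 62.

62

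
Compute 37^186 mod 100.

By repeated squaring mod 100: 37^1≡37, 37^2≡69, 37^4≡61, 37^8≡21, 37^16≡41, 37^32≡81, 37^64≡61, 37^128≡21.
Since 186 = 2 + 8 + 16 + 32 + 128 in binary, 37^186 ≡ 69·21·41·81·21 ≡ 9 (mod 100).

9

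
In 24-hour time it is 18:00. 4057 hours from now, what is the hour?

19

Dividing 4057 by 24 gives quotient 169 and remainder 1.
(18 + 1) mod 24 = 19.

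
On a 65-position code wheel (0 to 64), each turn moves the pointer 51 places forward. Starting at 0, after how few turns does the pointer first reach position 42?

51⁻¹ ≡ 51 (mod 65) because 51·51 = 2601 = 40·65 + 1.
Multiplying both sides by 51: x ≡ 51·42 = 2142 ≡ 62 (mod 65).

62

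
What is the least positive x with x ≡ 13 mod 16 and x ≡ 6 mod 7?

13

Since 7·7 ≡ 1 (mod 16), take x = 6 + 7·((13−6)·7 mod 16) = 6 + 7·1 = 13.
Check: 13 mod 16 = 13, 13 mod 7 = 6.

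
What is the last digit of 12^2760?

6

The units digit of 12^n cycles with period 4: 2, 4, 8, 6, …
2760 leaves remainder 0 on division by 4, so 12^2760 ends in 6.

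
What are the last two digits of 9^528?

Successive squares of 9 mod 100: 9^1≡9, 9^2≡81, 9^4≡61, 9^8≡21, 9^16≡41, 9^32≡81, 9^64≡61, 9^128≡21, 9^256≡41, 9^512≡81.
528 = 16 + 512, so 9^528 ≡ 41·81 ≡ 21 (mod 100).

21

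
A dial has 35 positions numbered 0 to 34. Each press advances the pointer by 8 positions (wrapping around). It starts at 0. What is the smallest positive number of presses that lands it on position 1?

The inverse of 8 mod 35 is 22 (since 8·22 = 176 ≡ 1).
So x ≡ 22·1 = 22 ≡ 22 (mod 35).

22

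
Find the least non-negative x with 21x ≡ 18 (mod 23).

The inverse of 21 mod 23 is 11 (since 21·11 = 231 ≡ 1).
Multiplying both sides by 11: x ≡ 11·18 = 198 ≡ 14 (mod 23).

14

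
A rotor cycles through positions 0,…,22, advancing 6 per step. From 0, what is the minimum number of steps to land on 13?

6⁻¹ ≡ 4 (mod 23) because 6·4 = 24 = 1·23 + 1.
Multiplying both sides by 4: x ≡ 4·13 = 52 ≡ 6 (mod 23).

6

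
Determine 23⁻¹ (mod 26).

26 = 1·23 + 3
23 = 7·3 + 2
3 = 1·2 + 1
2 = 2·1 + 0
Back-substituting gives 23·17 ≡ 1 (mod 26).

17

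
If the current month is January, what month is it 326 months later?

326 = 27·12 + 2, so 326 mod 12 = 2.
January + 2 months → March.

March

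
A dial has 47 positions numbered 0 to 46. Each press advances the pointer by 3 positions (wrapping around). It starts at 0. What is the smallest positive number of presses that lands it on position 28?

3⁻¹ ≡ 16 (mod 47) because 3·16 = 48 = 1·47 + 1.
Multiplying both sides by 16: x ≡ 16·28 = 448 ≡ 25 (mod 47).

25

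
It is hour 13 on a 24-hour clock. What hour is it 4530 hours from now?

7

Dividing 4530 by 24 gives quotient 188 and remainder 18.
(13 + 18) mod 24 = 7.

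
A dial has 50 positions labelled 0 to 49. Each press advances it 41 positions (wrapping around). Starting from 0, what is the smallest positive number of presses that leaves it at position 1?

41·11 = 451 = 9·50 + 1, so 41⁻¹ ≡ 11 (mod 50).

11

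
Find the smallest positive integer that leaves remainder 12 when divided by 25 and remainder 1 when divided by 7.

x ≡ 1 (mod 7) gives x ∈ {1, 8, 15, 22, 29, 36, 43, 50, …}.
The first of these with x mod 25 = 12 is 162.

162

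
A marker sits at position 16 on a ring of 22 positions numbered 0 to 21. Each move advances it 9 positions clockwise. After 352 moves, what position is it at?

352·9 = 3168.
Dividing 3168 by 22 gives quotient 144 and remainder 0.
(16 + 0) mod 22 = 16.

16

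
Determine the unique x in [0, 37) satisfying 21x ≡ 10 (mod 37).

21⁻¹ ≡ 30 (mod 37) because 21·30 = 630 = 17·37 + 1.
So x ≡ 30·10 = 300 ≡ 4 (mod 37).
Check: 21·4 = 84 = 2·37 + 10.

4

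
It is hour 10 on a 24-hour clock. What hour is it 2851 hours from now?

5

2851 mod 24 = 19 (since 118·24 = 2832).
(10 + 19) mod 24 = 5.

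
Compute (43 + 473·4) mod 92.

473·4 = 1892.
Dividing 1892 by 92 gives quotient 20 and remainder 52.
(43 + 52) mod 92 = 3.

3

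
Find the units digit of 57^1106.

The units digit of 57^n cycles with period 4: 7, 9, 3, 1, …
1106 leaves remainder 2 on division by 4, so 57^1106 ends in 9.

9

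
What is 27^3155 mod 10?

3

Last digits of 7^n: 7, 9, 3, 1 (period 4).
3155 leaves remainder 3 on division by 4, so 27^3155 ends in 3.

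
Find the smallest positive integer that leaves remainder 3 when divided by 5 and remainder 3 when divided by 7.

x ≡ 3 (mod 5) gives x ∈ {3}.
The first of these with x mod 7 = 3 is 3.

3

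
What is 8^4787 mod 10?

Last digits of 8^n: 8, 4, 2, 6 (period 4).
4787 leaves remainder 3 on division by 4, so 8^4787 ends in 2.

2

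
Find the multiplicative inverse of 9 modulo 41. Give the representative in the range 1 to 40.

32

9·32 = 288 = 7·41 + 1, so 9⁻¹ ≡ 32 (mod 41).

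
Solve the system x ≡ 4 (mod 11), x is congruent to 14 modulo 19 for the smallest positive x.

x ≡ 4 (mod 11) gives x ∈ {4, 15, 26, 37, 48, 59, 70, 81, …}.
The first of these with x mod 19 = 14 is 147.

147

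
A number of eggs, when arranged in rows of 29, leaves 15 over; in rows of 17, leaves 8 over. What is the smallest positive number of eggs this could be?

x ≡ 8 (mod 17) gives x ∈ {8, 25, 42, 59, 76, 93, 110, 127, …}.
The first of these with x mod 29 = 15 is 450.

450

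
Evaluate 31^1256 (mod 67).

23

By repeated squaring mod 67: 31^1≡31, 31^2≡23, 31^4≡60, 31^8≡49, 31^16≡56, 31^32≡54, 31^64≡35, 31^128≡19, 31^256≡26, 31^512≡6, 31^1024≡36.
Since 1256 = 8 + 32 + 64 + 128 + 1024 in binary, 31^1256 ≡ 49·54·35·19·36 ≡ 23 (mod 67).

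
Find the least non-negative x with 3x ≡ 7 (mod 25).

19

The inverse of 3 mod 25 is 17 (since 3·17 = 51 ≡ 1).
Multiplying both sides by 17: x ≡ 17·7 = 119 ≡ 19 (mod 25).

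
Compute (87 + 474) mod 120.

81

474 = 3·120 + 114, so 474 mod 120 = 114.
(87 + 114) mod 120 = 81.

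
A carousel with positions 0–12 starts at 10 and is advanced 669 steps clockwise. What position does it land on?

3

669 = 51·13 + 6, so 669 mod 13 = 6.
(10 + 6) mod 13 = 3.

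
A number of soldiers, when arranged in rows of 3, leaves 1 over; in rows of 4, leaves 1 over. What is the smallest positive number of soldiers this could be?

1

x ≡ 1 (mod 3) gives x ∈ {1}.
The first of these with x mod 4 = 1 is 1.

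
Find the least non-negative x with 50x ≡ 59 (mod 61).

39

The inverse of 50 mod 61 is 11 (since 50·11 = 550 ≡ 1).
So x ≡ 11·59 = 649 ≡ 39 (mod 61).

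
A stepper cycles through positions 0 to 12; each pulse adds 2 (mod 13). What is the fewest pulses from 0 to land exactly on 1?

13 = 6·2 + 1
2 = 2·1 + 0
Back-substituting gives 2·7 ≡ 1 (mod 13).

7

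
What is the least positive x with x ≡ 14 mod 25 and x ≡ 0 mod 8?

64

Since 8·22 ≡ 1 (mod 25), take x = 0 + 8·((14−0)·22 mod 25) = 0 + 8·8 = 64.
Check: 64 mod 25 = 14, 64 mod 8 = 0.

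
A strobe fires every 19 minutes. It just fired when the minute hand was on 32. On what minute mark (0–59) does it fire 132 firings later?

132·19 = 2508.
2508 = 41·60 + 48, so 2508 mod 60 = 48.
(32 + 48) mod 60 = 20.

20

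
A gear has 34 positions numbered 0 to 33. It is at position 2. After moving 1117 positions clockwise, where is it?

1117 mod 34 = 29 (since 32·34 = 1088).
(2 + 29) mod 34 = 31.

31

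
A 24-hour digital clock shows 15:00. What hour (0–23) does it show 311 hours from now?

14

311 mod 24 = 23 (since 12·24 = 288).
(15 + 23) mod 24 = 14.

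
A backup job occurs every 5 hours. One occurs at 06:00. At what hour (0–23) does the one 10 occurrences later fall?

8

10·5 = 50.
50 = 2·24 + 2, so 50 mod 24 = 2.
(6 + 2) mod 24 = 8.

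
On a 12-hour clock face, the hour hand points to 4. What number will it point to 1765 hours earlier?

1765 mod 12 = 1 (since 147·12 = 1764).
4 − 1 → 3 on a 12-hour dial.

3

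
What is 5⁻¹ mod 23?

5·14 = 70 = 3·23 + 1, so 5⁻¹ ≡ 14 (mod 23).

14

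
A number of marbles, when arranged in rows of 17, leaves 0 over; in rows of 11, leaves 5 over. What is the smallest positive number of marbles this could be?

170

x ≡ 5 (mod 11) gives x ∈ {5, 16, 27, 38, 49, 60, 71, 82, …}.
The first of these with x mod 17 = 0 is 170.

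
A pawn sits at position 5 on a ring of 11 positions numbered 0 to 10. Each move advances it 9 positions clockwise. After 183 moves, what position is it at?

2

183·9 = 1647.
Dividing 1647 by 11 gives quotient 149 and remainder 8.
(5 + 8) mod 11 = 2.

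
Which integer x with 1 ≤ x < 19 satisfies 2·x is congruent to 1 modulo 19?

10

2·10 = 20 = 1·19 + 1, so 2⁻¹ ≡ 10 (mod 19).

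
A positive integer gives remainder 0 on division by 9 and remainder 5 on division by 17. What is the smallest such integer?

90

x ≡ 0 (mod 9) gives x ∈ {0, 9, 18, 27, 36, 45, 54, 63, …}.
The first of these with x mod 17 = 5 is 90.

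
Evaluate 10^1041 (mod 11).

10

By repeated squaring mod 11: 10^1≡10, 10^2≡1, 10^4≡1, 10^8≡1, 10^16≡1, 10^32≡1, 10^64≡1, 10^128≡1, 10^256≡1, 10^512≡1, 10^1024≡1.
Since 1041 = 1 + 16 + 1024 in binary, 10^1041 ≡ 10·1·1 ≡ 10 (mod 11).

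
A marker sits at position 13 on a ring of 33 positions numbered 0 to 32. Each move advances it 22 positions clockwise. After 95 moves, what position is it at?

24

95·22 = 2090.
2090 = 63·33 + 11, so 2090 mod 33 = 11.
(13 + 11) mod 33 = 24.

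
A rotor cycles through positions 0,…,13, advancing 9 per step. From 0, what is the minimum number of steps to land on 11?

9⁻¹ ≡ 11 (mod 14) because 9·11 = 99 = 7·14 + 1.
So x ≡ 11·11 = 121 ≡ 9 (mod 14).

9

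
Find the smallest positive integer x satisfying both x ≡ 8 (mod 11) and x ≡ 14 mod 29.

217

Since 29·8 ≡ 1 (mod 11), take x = 14 + 29·((8−14)·8 mod 11) = 14 + 29·7 = 217.
Check: 217 mod 11 = 8, 217 mod 29 = 14.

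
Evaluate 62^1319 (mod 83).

Successive squares of 62 mod 83: 62^1≡62, 62^2≡26, 62^4≡12, 62^8≡61, 62^16≡69, 62^32≡30, 62^64≡70, 62^128≡3, 62^256≡9, 62^512≡81, 62^1024≡4.
1319 = 1 + 2 + 4 + 32 + 256 + 1024, so 62^1319 ≡ 62·26·12·30·9·4 ≡ 5 (mod 83).

5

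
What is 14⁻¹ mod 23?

5

23 = 1·14 + 9
14 = 1·9 + 5
9 = 1·5 + 4
5 = 1·4 + 1
4 = 4·1 + 0
Back-substituting gives 14·5 ≡ 1 (mod 23).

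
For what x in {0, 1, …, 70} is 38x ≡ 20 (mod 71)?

8

The inverse of 38 mod 71 is 43 (since 38·43 = 1634 ≡ 1).
So x ≡ 43·20 = 860 ≡ 8 (mod 71).
Check: 38·8 = 304 = 4·71 + 20.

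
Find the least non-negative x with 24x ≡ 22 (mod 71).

The inverse of 24 mod 71 is 3 (since 24·3 = 72 ≡ 1).
Multiplying both sides by 3: x ≡ 3·22 = 66 ≡ 66 (mod 71).

66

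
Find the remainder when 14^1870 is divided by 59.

By repeated squaring mod 59: 14^1≡14, 14^2≡19, 14^4≡7, 14^8≡49, 14^16≡41, 14^32≡29, 14^64≡15, 14^128≡48, 14^256≡3, 14^512≡9, 14^1024≡22.
Since 1870 = 2 + 4 + 8 + 64 + 256 + 512 + 1024 in binary, 14^1870 ≡ 19·7·49·15·3·9·22 ≡ 27 (mod 59).

27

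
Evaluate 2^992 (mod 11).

4

Square-and-reduce mod 11: 2^1≡2, 2^2≡4, 2^4≡5, 2^8≡3, 2^16≡9, 2^32≡4, 2^64≡5, 2^128≡3, 2^256≡9, 2^512≡4.
992 = 32 + 64 + 128 + 256 + 512, so 2^992 ≡ 4·5·3·9·4 ≡ 4 (mod 11).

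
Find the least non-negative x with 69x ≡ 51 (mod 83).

69⁻¹ ≡ 77 (mod 83) because 69·77 = 5313 = 64·83 + 1.
So x ≡ 77·51 = 3927 ≡ 26 (mod 83).

26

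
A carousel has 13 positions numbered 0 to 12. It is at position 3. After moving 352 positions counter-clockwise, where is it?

2

Dividing 352 by 13 gives quotient 27 and remainder 1.
(3 − 1) mod 13 = 2.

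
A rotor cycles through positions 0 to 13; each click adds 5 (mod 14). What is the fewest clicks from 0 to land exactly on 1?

3

14 = 2·5 + 4
5 = 1·4 + 1
4 = 4·1 + 0
Back-substituting gives 5·3 ≡ 1 (mod 14).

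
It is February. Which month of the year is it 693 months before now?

693 − 57·12 = 9, so 693 ≡ 9 (mod 12).
February − 9 months → May.

May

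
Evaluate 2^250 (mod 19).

Square-and-reduce mod 19: 2^1≡2, 2^2≡4, 2^4≡16, 2^8≡9, 2^16≡5, 2^32≡6, 2^64≡17, 2^128≡4.
Since 250 = 2 + 8 + 16 + 32 + 64 + 128 in binary, 2^250 ≡ 4·9·5·6·17·4 ≡ 5 (mod 19).

5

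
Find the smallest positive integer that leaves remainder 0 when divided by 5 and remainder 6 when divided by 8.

x ≡ 0 (mod 5) gives x ∈ {0, 5, 10, 15, 20, 25, 30}.
The first of these with x mod 8 = 6 is 30.

30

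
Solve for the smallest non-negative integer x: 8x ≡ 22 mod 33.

The inverse of 8 mod 33 is 29 (since 8·29 = 232 ≡ 1).
Multiplying both sides by 29: x ≡ 29·22 = 638 ≡ 11 (mod 33).

11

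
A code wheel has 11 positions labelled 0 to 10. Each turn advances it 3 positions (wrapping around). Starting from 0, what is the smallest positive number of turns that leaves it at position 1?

3·4 = 12 = 1·11 + 1, so 3⁻¹ ≡ 4 (mod 11).

4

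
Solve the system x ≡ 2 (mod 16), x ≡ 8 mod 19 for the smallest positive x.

274

Since 19·11 ≡ 1 (mod 16), take x = 8 + 19·((2−8)·11 mod 16) = 8 + 19·14 = 274.
Check: 274 mod 16 = 2, 274 mod 19 = 8.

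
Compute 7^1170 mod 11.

1

Square-and-reduce mod 11: 7^1≡7, 7^2≡5, 7^4≡3, 7^8≡9, 7^16≡4, 7^32≡5, 7^64≡3, 7^128≡9, 7^256≡4, 7^512≡5, 7^1024≡3.
1170 = 2 + 16 + 128 + 1024, so 7^1170 ≡ 5·4·9·3 ≡ 1 (mod 11).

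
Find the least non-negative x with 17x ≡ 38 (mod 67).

18

The inverse of 17 mod 67 is 4 (since 17·4 = 68 ≡ 1).
Multiplying both sides by 4: x ≡ 4·38 = 152 ≡ 18 (mod 67).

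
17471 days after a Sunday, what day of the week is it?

Dividing 17471 by 7 gives quotient 2495 and remainder 6.
Sunday + 6 days → Saturday.

Saturday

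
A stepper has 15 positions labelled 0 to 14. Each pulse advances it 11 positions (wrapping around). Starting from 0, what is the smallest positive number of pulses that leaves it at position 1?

11·11 = 121 = 8·15 + 1, so 11⁻¹ ≡ 11 (mod 15).

11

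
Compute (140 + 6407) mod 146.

123

6407 − 43·146 = 129, so 6407 ≡ 129 (mod 146).
(140 + 129) mod 146 = 123.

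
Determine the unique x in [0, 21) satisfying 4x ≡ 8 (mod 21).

The inverse of 4 mod 21 is 16 (since 4·16 = 64 ≡ 1).
So x ≡ 16·8 = 128 ≡ 2 (mod 21).

2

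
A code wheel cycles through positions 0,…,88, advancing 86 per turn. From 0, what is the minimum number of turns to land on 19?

53

86⁻¹ ≡ 59 (mod 89) because 86·59 = 5074 = 57·89 + 1.
Multiplying both sides by 59: x ≡ 59·19 = 1121 ≡ 53 (mod 89).
Check: 86·53 = 4558 = 51·89 + 19.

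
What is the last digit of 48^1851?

Powers of 8 mod 10 repeat with period 4: 8, 4, 2, 6.
1851 mod 4 = 3, so the last digit matches 8^3 = 2.

2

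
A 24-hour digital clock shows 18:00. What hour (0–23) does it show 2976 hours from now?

18

Dividing 2976 by 24 gives quotient 124 and remainder 0.
(18 + 0) mod 24 = 18.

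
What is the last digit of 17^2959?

3

The units digit of 17^n cycles with period 4: 7, 9, 3, 1, …
2959 mod 4 = 3, so the last digit matches 7^3 = 3.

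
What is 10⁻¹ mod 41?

37

41 = 4·10 + 1
10 = 10·1 + 0
Back-substituting gives 10·37 ≡ 1 (mod 41).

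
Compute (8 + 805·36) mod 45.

805·36 = 28980.
Dividing 28980 by 45 gives quotient 644 and remainder 0.
(8 + 0) mod 45 = 8.

8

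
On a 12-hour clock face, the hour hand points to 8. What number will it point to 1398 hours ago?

2

1398 mod 12 = 6 (since 116·12 = 1392).
8 − 6 → 2 on a 12-hour dial.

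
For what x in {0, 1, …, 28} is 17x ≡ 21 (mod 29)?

20

The inverse of 17 mod 29 is 12 (since 17·12 = 204 ≡ 1).
So x ≡ 12·21 = 252 ≡ 20 (mod 29).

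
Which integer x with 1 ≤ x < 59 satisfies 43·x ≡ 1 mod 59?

59 = 1·43 + 16
43 = 2·16 + 11
16 = 1·11 + 5
11 = 2·5 + 1
5 = 5·1 + 0
Back-substituting gives 43·11 ≡ 1 (mod 59).

11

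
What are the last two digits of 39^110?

01

By repeated squaring mod 100: 39^1≡39, 39^2≡21, 39^4≡41, 39^8≡81, 39^16≡61, 39^32≡21, 39^64≡41.
Since 110 = 2 + 4 + 8 + 32 + 64 in binary, 39^110 ≡ 21·41·81·21·41 ≡ 1 (mod 100).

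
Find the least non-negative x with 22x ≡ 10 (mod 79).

22⁻¹ ≡ 18 (mod 79) because 22·18 = 396 = 5·79 + 1.
So x ≡ 18·10 = 180 ≡ 22 (mod 79).
Check: 22·22 = 484 = 6·79 + 10.

22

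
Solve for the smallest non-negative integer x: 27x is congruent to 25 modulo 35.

10

27⁻¹ ≡ 13 (mod 35) because 27·13 = 351 = 10·35 + 1.
So x ≡ 13·25 = 325 ≡ 10 (mod 35).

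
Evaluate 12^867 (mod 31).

By repeated squaring mod 31: 12^1≡12, 12^2≡20, 12^4≡28, 12^8≡9, 12^16≡19, 12^32≡20, 12^64≡28, 12^128≡9, 12^256≡19, 12^512≡20.
Since 867 = 1 + 2 + 32 + 64 + 256 + 512 in binary, 12^867 ≡ 12·20·20·28·19·20 ≡ 27 (mod 31).

27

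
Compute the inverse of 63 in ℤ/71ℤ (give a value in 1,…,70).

62

71 = 1·63 + 8
63 = 7·8 + 7
8 = 1·7 + 1
7 = 7·1 + 0
Back-substituting gives 63·62 ≡ 1 (mod 71).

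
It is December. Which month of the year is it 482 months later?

February

482 − 40·12 = 2, so 482 ≡ 2 (mod 12).
December + 2 months → February.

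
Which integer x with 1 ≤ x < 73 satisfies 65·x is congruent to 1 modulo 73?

9

65·9 = 585 = 8·73 + 1, so 65⁻¹ ≡ 9 (mod 73).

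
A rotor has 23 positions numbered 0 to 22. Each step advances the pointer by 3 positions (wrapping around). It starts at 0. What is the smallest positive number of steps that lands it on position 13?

12

The inverse of 3 mod 23 is 8 (since 3·8 = 24 ≡ 1).
Multiplying both sides by 8: x ≡ 8·13 = 104 ≡ 12 (mod 23).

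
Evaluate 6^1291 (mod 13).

7

Square-and-reduce mod 13: 6^1≡6, 6^2≡10, 6^4≡9, 6^8≡3, 6^16≡9, 6^32≡3, 6^64≡9, 6^128≡3, 6^256≡9, 6^512≡3, 6^1024≡9.
Since 1291 = 1 + 2 + 8 + 256 + 1024 in binary, 6^1291 ≡ 6·10·3·9·9 ≡ 7 (mod 13).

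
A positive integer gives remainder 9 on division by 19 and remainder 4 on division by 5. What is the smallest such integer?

9

x ≡ 4 (mod 5) gives x ∈ {4, 9}.
The first of these with x mod 19 = 9 is 9.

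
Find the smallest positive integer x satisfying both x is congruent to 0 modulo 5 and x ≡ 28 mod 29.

115

Since 29·4 ≡ 1 (mod 5), take x = 28 + 29·((0−28)·4 mod 5) = 28 + 29·3 = 115.
Check: 115 mod 5 = 0, 115 mod 29 = 28.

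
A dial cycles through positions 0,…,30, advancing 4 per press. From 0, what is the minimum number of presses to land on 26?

22

The inverse of 4 mod 31 is 8 (since 4·8 = 32 ≡ 1).
So x ≡ 8·26 = 208 ≡ 22 (mod 31).
Check: 4·22 = 88 = 2·31 + 26.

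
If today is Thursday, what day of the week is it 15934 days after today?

15934 mod 7 = 2 (since 2276·7 = 15932).
Thursday + 2 days → Saturday.

Saturday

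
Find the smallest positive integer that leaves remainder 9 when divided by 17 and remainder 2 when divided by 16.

162

Since 16·16 ≡ 1 (mod 17), take x = 2 + 16·((9−2)·16 mod 17) = 2 + 16·10 = 162.
Check: 162 mod 17 = 9, 162 mod 16 = 2.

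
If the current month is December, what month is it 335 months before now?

January

335 − 27·12 = 11, so 335 ≡ 11 (mod 12).
December − 11 months → January.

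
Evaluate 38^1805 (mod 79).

By repeated squaring mod 79: 38^1≡38, 38^2≡22, 38^4≡10, 38^8≡21, 38^16≡46, 38^32≡62, 38^64≡52, 38^128≡18, 38^256≡8, 38^512≡64, 38^1024≡67.
1805 = 1 + 4 + 8 + 256 + 512 + 1024, so 38^1805 ≡ 38·10·21·8·64·67 ≡ 18 (mod 79).

18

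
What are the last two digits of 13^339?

77

Square-and-reduce mod 100: 13^1≡13, 13^2≡69, 13^4≡61, 13^8≡21, 13^16≡41, 13^32≡81, 13^64≡61, 13^128≡21, 13^256≡41.
Since 339 = 1 + 2 + 16 + 64 + 256 in binary, 13^339 ≡ 13·69·41·61·41 ≡ 77 (mod 100).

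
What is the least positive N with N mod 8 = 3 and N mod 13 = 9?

x ≡ 3 (mod 8) gives x ∈ {3, 11, 19, 27, 35}.
The first of these with x mod 13 = 9 is 35.

35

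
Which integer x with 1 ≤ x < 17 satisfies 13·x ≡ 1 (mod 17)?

13·4 = 52 = 3·17 + 1, so 13⁻¹ ≡ 4 (mod 17).

4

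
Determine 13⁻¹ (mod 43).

13·10 = 130 = 3·43 + 1, so 13⁻¹ ≡ 10 (mod 43).

10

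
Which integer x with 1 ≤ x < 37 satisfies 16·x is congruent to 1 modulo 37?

7

16·7 = 112 = 3·37 + 1, so 16⁻¹ ≡ 7 (mod 37).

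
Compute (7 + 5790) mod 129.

5790 = 44·129 + 114, so 5790 mod 129 = 114.
(7 + 114) mod 129 = 121.

121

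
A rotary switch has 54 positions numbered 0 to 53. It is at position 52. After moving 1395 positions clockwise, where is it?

43

Dividing 1395 by 54 gives quotient 25 and remainder 45.
(52 + 45) mod 54 = 43.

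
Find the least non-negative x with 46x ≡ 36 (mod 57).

33

The inverse of 46 mod 57 is 31 (since 46·31 = 1426 ≡ 1).
So x ≡ 31·36 = 1116 ≡ 33 (mod 57).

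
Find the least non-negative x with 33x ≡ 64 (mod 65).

63

33⁻¹ ≡ 2 (mod 65) because 33·2 = 66 = 1·65 + 1.
Multiplying both sides by 2: x ≡ 2·64 = 128 ≡ 63 (mod 65).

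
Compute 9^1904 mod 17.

Square-and-reduce mod 17: 9^1≡9, 9^2≡13, 9^4≡16, 9^8≡1, 9^16≡1, 9^32≡1, 9^64≡1, 9^128≡1, 9^256≡1, 9^512≡1, 9^1024≡1.
Since 1904 = 16 + 32 + 64 + 256 + 512 + 1024 in binary, 9^1904 ≡ 1·1·1·1·1·1 ≡ 1 (mod 17).

1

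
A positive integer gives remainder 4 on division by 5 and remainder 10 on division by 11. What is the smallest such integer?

54

Since 11·1 ≡ 1 (mod 5), take x = 10 + 11·((4−10)·1 mod 5) = 10 + 11·4 = 54.
Check: 54 mod 5 = 4, 54 mod 11 = 10.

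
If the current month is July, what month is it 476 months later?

March

Dividing 476 by 12 gives quotient 39 and remainder 8.
July + 8 months → March.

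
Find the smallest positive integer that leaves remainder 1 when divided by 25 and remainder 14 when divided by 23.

x ≡ 14 (mod 23) gives x ∈ {14, 37, 60, 83, 106, 129, 152, 175, …}.
The first of these with x mod 25 = 1 is 451.

451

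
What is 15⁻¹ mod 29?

15·2 = 30 = 1·29 + 1, so 15⁻¹ ≡ 2 (mod 29).

2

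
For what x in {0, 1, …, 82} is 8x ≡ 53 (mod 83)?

17

8⁻¹ ≡ 52 (mod 83) because 8·52 = 416 = 5·83 + 1.
Multiplying both sides by 52: x ≡ 52·53 = 2756 ≡ 17 (mod 83).
Check: 8·17 = 136 = 1·83 + 53.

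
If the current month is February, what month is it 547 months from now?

September

547 − 45·12 = 7, so 547 ≡ 7 (mod 12).
February + 7 months → September.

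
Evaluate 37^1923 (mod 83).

By repeated squaring mod 83: 37^1≡37, 37^2≡41, 37^4≡21, 37^8≡26, 37^16≡12, 37^32≡61, 37^64≡69, 37^128≡30, 37^256≡70, 37^512≡3, 37^1024≡9.
1923 = 1 + 2 + 128 + 256 + 512 + 1024, so 37^1923 ≡ 37·41·30·70·3·9 ≡ 4 (mod 83).

4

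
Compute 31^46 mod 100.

Square-and-reduce mod 100: 31^1≡31, 31^2≡61, 31^4≡21, 31^8≡41, 31^16≡81, 31^32≡61.
46 = 2 + 4 + 8 + 32, so 31^46 ≡ 61·21·41·61 ≡ 81 (mod 100).

81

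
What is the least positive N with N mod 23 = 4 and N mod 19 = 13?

Since 19·17 ≡ 1 (mod 23), take x = 13 + 19·((4−13)·17 mod 23) = 13 + 19·8 = 165.
Check: 165 mod 23 = 4, 165 mod 19 = 13.

165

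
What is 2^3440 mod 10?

6

The units digit of 2^n cycles with period 4: 2, 4, 8, 6, …
3440 mod 4 = 0, so the last digit matches 2^4 = 6.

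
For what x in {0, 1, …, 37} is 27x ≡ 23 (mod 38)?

The inverse of 27 mod 38 is 31 (since 27·31 = 837 ≡ 1).
So x ≡ 31·23 = 713 ≡ 29 (mod 38).

29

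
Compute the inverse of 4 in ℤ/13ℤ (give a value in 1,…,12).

4·10 = 40 = 3·13 + 1, so 4⁻¹ ≡ 10 (mod 13).

10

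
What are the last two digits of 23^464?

41

By repeated squaring mod 100: 23^1≡23, 23^2≡29, 23^4≡41, 23^8≡81, 23^16≡61, 23^32≡21, 23^64≡41, 23^128≡81, 23^256≡61.
Since 464 = 16 + 64 + 128 + 256 in binary, 23^464 ≡ 61·41·81·61 ≡ 41 (mod 100).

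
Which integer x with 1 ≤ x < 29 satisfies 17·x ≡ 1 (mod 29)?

29 = 1·17 + 12
17 = 1·12 + 5
12 = 2·5 + 2
5 = 2·2 + 1
2 = 2·1 + 0
Back-substituting gives 17·12 ≡ 1 (mod 29).

12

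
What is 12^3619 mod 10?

The units digit of 12^n cycles with period 4: 2, 4, 8, 6, …
3619 leaves remainder 3 on division by 4, so 12^3619 ends in 8.

8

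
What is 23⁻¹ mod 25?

25 = 1·23 + 2
23 = 11·2 + 1
2 = 2·1 + 0
Back-substituting gives 23·12 ≡ 1 (mod 25).

12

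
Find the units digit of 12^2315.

8

Powers of 2 mod 10 repeat with period 4: 2, 4, 8, 6.
2315 leaves remainder 3 on division by 4, so 12^2315 ends in 8.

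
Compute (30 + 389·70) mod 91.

51

389·70 = 27230.
Dividing 27230 by 91 gives quotient 299 and remainder 21.
(30 + 21) mod 91 = 51.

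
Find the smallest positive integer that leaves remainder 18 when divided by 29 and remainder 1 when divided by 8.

x ≡ 1 (mod 8) gives x ∈ {1, 9, 17, 25, 33, 41, 49, 57, …}.
The first of these with x mod 29 = 18 is 105.

105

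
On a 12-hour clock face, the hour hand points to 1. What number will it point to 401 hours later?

Dividing 401 by 12 gives quotient 33 and remainder 5.
1 + 5 → 6 on a 12-hour dial.

6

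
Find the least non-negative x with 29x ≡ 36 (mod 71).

29⁻¹ ≡ 49 (mod 71) because 29·49 = 1421 = 20·71 + 1.
Multiplying both sides by 49: x ≡ 49·36 = 1764 ≡ 60 (mod 71).
Check: 29·60 = 1740 = 24·71 + 36.

60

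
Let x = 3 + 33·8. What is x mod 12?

33·8 = 264.
Dividing 264 by 12 gives quotient 22 and remainder 0.
(3 + 0) mod 12 = 3.

3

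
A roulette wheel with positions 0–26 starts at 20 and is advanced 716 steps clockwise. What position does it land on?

7

716 = 26·27 + 14, so 716 mod 27 = 14.
(20 + 14) mod 27 = 7.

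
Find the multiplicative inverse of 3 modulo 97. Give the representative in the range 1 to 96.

3·65 = 195 = 2·97 + 1, so 3⁻¹ ≡ 65 (mod 97).

65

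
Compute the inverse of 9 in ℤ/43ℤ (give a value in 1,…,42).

43 = 4·9 + 7
9 = 1·7 + 2
7 = 3·2 + 1
2 = 2·1 + 0
Back-substituting gives 9·24 ≡ 1 (mod 43).

24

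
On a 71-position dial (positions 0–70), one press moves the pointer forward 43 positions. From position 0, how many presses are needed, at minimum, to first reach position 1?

38

71 = 1·43 + 28
43 = 1·28 + 15
28 = 1·15 + 13
15 = 1·13 + 2
13 = 6·2 + 1
2 = 2·1 + 0
Back-substituting gives 43·38 ≡ 1 (mod 71).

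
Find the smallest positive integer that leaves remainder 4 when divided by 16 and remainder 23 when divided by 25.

Since 25·9 ≡ 1 (mod 16), take x = 23 + 25·((4−23)·9 mod 16) = 23 + 25·5 = 148.
Check: 148 mod 16 = 4, 148 mod 25 = 23.

148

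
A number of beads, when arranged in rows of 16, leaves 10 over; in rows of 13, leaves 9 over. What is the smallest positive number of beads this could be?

Since 13·5 ≡ 1 (mod 16), take x = 9 + 13·((10−9)·5 mod 16) = 9 + 13·5 = 74.
Check: 74 mod 16 = 10, 74 mod 13 = 9.

74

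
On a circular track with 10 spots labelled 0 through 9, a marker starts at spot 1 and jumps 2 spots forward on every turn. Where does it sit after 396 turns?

3

396·2 = 792.
Dividing 792 by 10 gives quotient 79 and remainder 2.
(1 + 2) mod 10 = 3.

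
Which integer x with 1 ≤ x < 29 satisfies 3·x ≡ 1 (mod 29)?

3·10 = 30 = 1·29 + 1, so 3⁻¹ ≡ 10 (mod 29).

10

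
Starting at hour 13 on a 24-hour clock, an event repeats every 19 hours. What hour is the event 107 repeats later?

107·19 = 2033.
2033 = 84·24 + 17, so 2033 mod 24 = 17.
(13 + 17) mod 24 = 6.

6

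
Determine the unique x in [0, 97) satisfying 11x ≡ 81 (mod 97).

11⁻¹ ≡ 53 (mod 97) because 11·53 = 583 = 6·97 + 1.
So x ≡ 53·81 = 4293 ≡ 25 (mod 97).

25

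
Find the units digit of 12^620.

Last digits of 2^n: 2, 4, 8, 6 (period 4).
620 mod 4 = 0, so the last digit matches 2^4 = 6.

6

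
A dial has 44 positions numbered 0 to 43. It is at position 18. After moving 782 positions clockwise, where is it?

8

782 = 17·44 + 34, so 782 mod 44 = 34.
(18 + 34) mod 44 = 8.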